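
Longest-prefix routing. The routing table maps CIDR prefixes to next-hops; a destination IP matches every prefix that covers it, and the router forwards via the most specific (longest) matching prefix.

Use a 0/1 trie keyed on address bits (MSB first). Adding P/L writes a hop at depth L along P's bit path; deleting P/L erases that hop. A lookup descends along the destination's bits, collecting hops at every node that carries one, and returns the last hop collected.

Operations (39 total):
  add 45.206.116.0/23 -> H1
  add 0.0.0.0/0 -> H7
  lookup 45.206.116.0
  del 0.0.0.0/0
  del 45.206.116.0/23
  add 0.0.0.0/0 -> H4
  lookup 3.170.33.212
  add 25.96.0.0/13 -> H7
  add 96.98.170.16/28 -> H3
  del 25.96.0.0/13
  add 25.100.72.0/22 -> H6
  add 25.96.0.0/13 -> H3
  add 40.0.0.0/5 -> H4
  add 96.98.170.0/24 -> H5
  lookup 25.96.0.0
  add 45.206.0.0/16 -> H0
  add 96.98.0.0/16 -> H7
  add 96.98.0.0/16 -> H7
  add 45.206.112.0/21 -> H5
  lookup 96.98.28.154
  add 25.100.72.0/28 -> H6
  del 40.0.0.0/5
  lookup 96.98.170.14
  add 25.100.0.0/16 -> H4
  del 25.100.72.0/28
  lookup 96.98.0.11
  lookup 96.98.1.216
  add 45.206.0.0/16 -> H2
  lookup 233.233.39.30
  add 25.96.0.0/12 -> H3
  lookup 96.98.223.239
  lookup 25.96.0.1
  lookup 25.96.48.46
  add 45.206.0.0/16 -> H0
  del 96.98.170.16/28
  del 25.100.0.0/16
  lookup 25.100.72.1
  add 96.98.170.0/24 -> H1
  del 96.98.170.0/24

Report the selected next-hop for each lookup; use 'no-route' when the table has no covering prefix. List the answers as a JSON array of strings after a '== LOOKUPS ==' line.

Apply in order:
  + 45.206.116.0/23 (H1) depth=23
  + 0.0.0.0/0 (H7) depth=0
  lookup 45.206.116.0: bits 00101101110011100111010 walk d0:H7→d1:-→d2:-→d3:-→d4:-→d5:-→d6:-→d7:-→d8:-→d9:-→d10:-→d11:-→d12:-→d13:-→d14:-→d15:-→d16:-→d17:-→d18:-→d19:-→d20:-→d21:-→d22:-→d23:H1 -> H1
  - 0.0.0.0/0 clear@0
  - 45.206.116.0/23 clear@23
  + 0.0.0.0/0 (H4) depth=0
  lookup 3.170.33.212: bits 00 walk d0:H4→d1:-→d2:- -> H4
  + 25.96.0.0/13 (H7) depth=13
  + 96.98.170.16/28 (H3) depth=28
  - 25.96.0.0/13 clear@13
  + 25.100.72.0/22 (H6) depth=22
  + 25.96.0.0/13 (H3) depth=13
  + 40.0.0.0/5 (H4) depth=5
  + 96.98.170.0/24 (H5) depth=24
  lookup 25.96.0.0: bits 0001100101100 walk d0:H4→d1:-→d2:-→d3:-→d4:-→d5:-→d6:-→d7:-→d8:-→d9:-→d10:-→d11:-→d12:-→d13:H3 -> H3
  + 45.206.0.0/16 (H0) depth=16
  + 96.98.0.0/16 (H7) depth=16
  + 96.98.0.0/16 (H7) depth=16
  + 45.206.112.0/21 (H5) depth=21
  lookup 96.98.28.154: bits 0110000001100010 walk d0:H4→d1:-→d2:-→d3:-→d4:-→d5:-→d6:-→d7:-→d8:-→d9:-→d10:-→d11:-→d12:-→d13:-→d14:-→d15:-→d16:H7 -> H7
  + 25.100.72.0/28 (H6) depth=28
  - 40.0.0.0/5 clear@5
  lookup 96.98.170.14: bits 011000000110001010101010000 walk d0:H4→d1:-→d2:-→d3:-→d4:-→d5:-→d6:-→d7:-→d8:-→d9:-→d10:-→d11:-→d12:-→d13:-→d14:-→d15:-→d16:H7→d17:-→d18:-→d19:-→d20:-→d21:-→d22:-→d23:-→d24:H5→d25:-→d26:-→d27:- -> H5
  + 25.100.0.0/16 (H4) depth=16
  - 25.100.72.0/28 clear@28
  lookup 96.98.0.11: bits 0110000001100010 walk d0:H4→d1:-→d2:-→d3:-→d4:-→d5:-→d6:-→d7:-→d8:-→d9:-→d10:-→d11:-→d12:-→d13:-→d14:-→d15:-→d16:H7 -> H7
  lookup 96.98.1.216: bits 0110000001100010 walk d0:H4→d1:-→d2:-→d3:-→d4:-→d5:-→d6:-→d7:-→d8:-→d9:-→d10:-→d11:-→d12:-→d13:-→d14:-→d15:-→d16:H7 -> H7
  + 45.206.0.0/16 (H2) depth=16
  lookup 233.233.39.30: bits ε walk d0:H4 -> H4
  + 25.96.0.0/12 (H3) depth=12
  lookup 96.98.223.239: bits 01100000011000101 walk d0:H4→d1:-→d2:-→d3:-→d4:-→d5:-→d6:-→d7:-→d8:-→d9:-→d10:-→d11:-→d12:-→d13:-→d14:-→d15:-→d16:H7→d17:- -> H7
  lookup 25.96.0.1: bits 0001100101100 walk d0:H4→d1:-→d2:-→d3:-→d4:-→d5:-→d6:-→d7:-→d8:-→d9:-→d10:-→d11:-→d12:H3→d13:H3 -> H3
  lookup 25.96.48.46: bits 0001100101100 walk d0:H4→d1:-→d2:-→d3:-→d4:-→d5:-→d6:-→d7:-→d8:-→d9:-→d10:-→d11:-→d12:H3→d13:H3 -> H3
  + 45.206.0.0/16 (H0) depth=16
  - 96.98.170.16/28 clear@28
  - 25.100.0.0/16 clear@16
  lookup 25.100.72.1: bits 0001100101100100010010000000 walk d0:H4→d1:-→d2:-→d3:-→d4:-→d5:-→d6:-→d7:-→d8:-→d9:-→d10:-→d11:-→d12:H3→d13:H3→d14:-→d15:-→d16:-→d17:-→d18:-→d19:-→d20:-→d21:-→d22:H6→d23:-→d24:-→d25:-→d26:-→d27:-→d28:- -> H6
  + 96.98.170.0/24 (H1) depth=24
  - 96.98.170.0/24 clear@24

== LOOKUPS ==
["H1","H4","H3","H7","H5","H7","H7","H4","H7","H3","H3","H6"]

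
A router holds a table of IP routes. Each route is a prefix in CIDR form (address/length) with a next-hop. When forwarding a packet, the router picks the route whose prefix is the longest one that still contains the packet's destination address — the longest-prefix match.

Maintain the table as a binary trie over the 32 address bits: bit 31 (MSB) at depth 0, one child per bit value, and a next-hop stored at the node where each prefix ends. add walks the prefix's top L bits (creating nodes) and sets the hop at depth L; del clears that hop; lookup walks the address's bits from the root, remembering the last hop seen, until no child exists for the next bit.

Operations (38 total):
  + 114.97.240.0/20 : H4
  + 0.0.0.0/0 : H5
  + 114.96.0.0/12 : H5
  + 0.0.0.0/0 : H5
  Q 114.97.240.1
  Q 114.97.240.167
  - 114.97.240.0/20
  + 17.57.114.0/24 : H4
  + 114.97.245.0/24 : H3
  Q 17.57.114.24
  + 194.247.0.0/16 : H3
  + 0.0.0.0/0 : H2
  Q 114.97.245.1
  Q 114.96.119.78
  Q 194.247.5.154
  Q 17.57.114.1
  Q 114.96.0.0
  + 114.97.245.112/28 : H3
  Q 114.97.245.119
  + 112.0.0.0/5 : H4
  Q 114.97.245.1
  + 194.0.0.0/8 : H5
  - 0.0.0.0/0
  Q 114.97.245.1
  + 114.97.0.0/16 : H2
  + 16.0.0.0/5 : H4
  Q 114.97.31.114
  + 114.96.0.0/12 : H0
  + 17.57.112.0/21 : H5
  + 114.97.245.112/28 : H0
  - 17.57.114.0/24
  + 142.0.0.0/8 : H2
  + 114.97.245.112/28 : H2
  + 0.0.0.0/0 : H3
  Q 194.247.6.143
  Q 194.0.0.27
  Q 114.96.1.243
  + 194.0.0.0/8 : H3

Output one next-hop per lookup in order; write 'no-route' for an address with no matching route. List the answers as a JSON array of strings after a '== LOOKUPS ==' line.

Trace:
  + 114.97.240.0/20 (H4) depth=20
  + 0.0.0.0/0 (H5) depth=0
  + 114.96.0.0/12 (H5) depth=12
  + 0.0.0.0/0 (H5) depth=0
  lookup 114.97.240.1: bits 01110010011000011111 walk d0:H5→d1:-→d2:-→d3:-→d4:-→d5:-→d6:-→d7:-→d8:-→d9:-→d10:-→d11:-→d12:H5→d13:-→d14:-→d15:-→d16:-→d17:-→d18:-→d19:-→d20:H4 -> H4
  lookup 114.97.240.167: bits 01110010011000011111 walk d0:H5→d1:-→d2:-→d3:-→d4:-→d5:-→d6:-→d7:-→d8:-→d9:-→d10:-→d11:-→d12:H5→d13:-→d14:-→d15:-→d16:-→d17:-→d18:-→d19:-→d20:H4 -> H4
  - 114.97.240.0/20 clear@20
  + 17.57.114.0/24 (H4) depth=24
  + 114.97.245.0/24 (H3) depth=24
  lookup 17.57.114.24: bits 000100010011100101110010 walk d0:H5→d1:-→d2:-→d3:-→d4:-→d5:-→d6:-→d7:-→d8:-→d9:-→d10:-→d11:-→d12:-→d13:-→d14:-→d15:-→d16:-→d17:-→d18:-→d19:-→d20:-→d21:-→d22:-→d23:-→d24:H4 -> H4
  + 194.247.0.0/16 (H3) depth=16
  + 0.0.0.0/0 (H2) depth=0
  lookup 114.97.245.1: bits 011100100110000111110101 walk d0:H2→d1:-→d2:-→d3:-→d4:-→d5:-→d6:-→d7:-→d8:-→d9:-→d10:-→d11:-→d12:H5→d13:-→d14:-→d15:-→d16:-→d17:-→d18:-→d19:-→d20:-→d21:-→d22:-→d23:-→d24:H3 -> H3
  lookup 114.96.119.78: bits 011100100110000 walk d0:H2→d1:-→d2:-→d3:-→d4:-→d5:-→d6:-→d7:-→d8:-→d9:-→d10:-→d11:-→d12:H5→d13:-→d14:-→d15:- -> H5
  lookup 194.247.5.154: bits 1100001011110111 walk d0:H2→d1:-→d2:-→d3:-→d4:-→d5:-→d6:-→d7:-→d8:-→d9:-→d10:-→d11:-→d12:-→d13:-→d14:-→d15:-→d16:H3 -> H3
  lookup 17.57.114.1: bits 000100010011100101110010 walk d0:H2→d1:-→d2:-→d3:-→d4:-→d5:-→d6:-→d7:-→d8:-→d9:-→d10:-→d11:-→d12:-→d13:-→d14:-→d15:-→d16:-→d17:-→d18:-→d19:-→d20:-→d21:-→d22:-→d23:-→d24:H4 -> H4
  lookup 114.96.0.0: bits 011100100110000 walk d0:H2→d1:-→d2:-→d3:-→d4:-→d5:-→d6:-→d7:-→d8:-→d9:-→d10:-→d11:-→d12:H5→d13:-→d14:-→d15:- -> H5
  + 114.97.245.112/28 (H3) depth=28
  lookup 114.97.245.119: bits 0111001001100001111101010111 walk d0:H2→d1:-→d2:-→d3:-→d4:-→d5:-→d6:-→d7:-→d8:-→d9:-→d10:-→d11:-→d12:H5→d13:-→d14:-→d15:-→d16:-→d17:-→d18:-→d19:-→d20:-→d21:-→d22:-→d23:-→d24:H3→d25:-→d26:-→d27:-→d28:H3 -> H3
  + 112.0.0.0/5 (H4) depth=5
  lookup 114.97.245.1: bits 0111001001100001111101010 walk d0:H2→d1:-→d2:-→d3:-→d4:-→d5:H4→d6:-→d7:-→d8:-→d9:-→d10:-→d11:-→d12:H5→d13:-→d14:-→d15:-→d16:-→d17:-→d18:-→d19:-→d20:-→d21:-→d22:-→d23:-→d24:H3→d25:- -> H3
  + 194.0.0.0/8 (H5) depth=8
  - 0.0.0.0/0 clear@0
  lookup 114.97.245.1: bits 0111001001100001111101010 walk d0:-→d1:-→d2:-→d3:-→d4:-→d5:H4→d6:-→d7:-→d8:-→d9:-→d10:-→d11:-→d12:H5→d13:-→d14:-→d15:-→d16:-→d17:-→d18:-→d19:-→d20:-→d21:-→d22:-→d23:-→d24:H3→d25:- -> H3
  + 114.97.0.0/16 (H2) depth=16
  + 16.0.0.0/5 (H4) depth=5
  lookup 114.97.31.114: bits 0111001001100001 walk d0:-→d1:-→d2:-→d3:-→d4:-→d5:H4→d6:-→d7:-→d8:-→d9:-→d10:-→d11:-→d12:H5→d13:-→d14:-→d15:-→d16:H2 -> H2
  + 114.96.0.0/12 (H0) depth=12
  + 17.57.112.0/21 (H5) depth=21
  + 114.97.245.112/28 (H0) depth=28
  - 17.57.114.0/24 clear@24
  + 142.0.0.0/8 (H2) depth=8
  + 114.97.245.112/28 (H2) depth=28
  + 0.0.0.0/0 (H3) depth=0
  lookup 194.247.6.143: bits 1100001011110111 walk d0:H3→d1:-→d2:-→d3:-→d4:-→d5:-→d6:-→d7:-→d8:H5→d9:-→d10:-→d11:-→d12:-→d13:-→d14:-→d15:-→d16:H3 -> H3
  lookup 194.0.0.27: bits 11000010 walk d0:H3→d1:-→d2:-→d3:-→d4:-→d5:-→d6:-→d7:-→d8:H5 -> H5
  lookup 114.96.1.243: bits 011100100110000 walk d0:H3→d1:-→d2:-→d3:-→d4:-→d5:H4→d6:-→d7:-→d8:-→d9:-→d10:-→d11:-→d12:H0→d13:-→d14:-→d15:- -> H0
  + 194.0.0.0/8 (H3) depth=8

== LOOKUPS ==
["H4","H4","H4","H3","H5","H3","H4","H5","H3","H3","H3","H2","H3","H5","H0"]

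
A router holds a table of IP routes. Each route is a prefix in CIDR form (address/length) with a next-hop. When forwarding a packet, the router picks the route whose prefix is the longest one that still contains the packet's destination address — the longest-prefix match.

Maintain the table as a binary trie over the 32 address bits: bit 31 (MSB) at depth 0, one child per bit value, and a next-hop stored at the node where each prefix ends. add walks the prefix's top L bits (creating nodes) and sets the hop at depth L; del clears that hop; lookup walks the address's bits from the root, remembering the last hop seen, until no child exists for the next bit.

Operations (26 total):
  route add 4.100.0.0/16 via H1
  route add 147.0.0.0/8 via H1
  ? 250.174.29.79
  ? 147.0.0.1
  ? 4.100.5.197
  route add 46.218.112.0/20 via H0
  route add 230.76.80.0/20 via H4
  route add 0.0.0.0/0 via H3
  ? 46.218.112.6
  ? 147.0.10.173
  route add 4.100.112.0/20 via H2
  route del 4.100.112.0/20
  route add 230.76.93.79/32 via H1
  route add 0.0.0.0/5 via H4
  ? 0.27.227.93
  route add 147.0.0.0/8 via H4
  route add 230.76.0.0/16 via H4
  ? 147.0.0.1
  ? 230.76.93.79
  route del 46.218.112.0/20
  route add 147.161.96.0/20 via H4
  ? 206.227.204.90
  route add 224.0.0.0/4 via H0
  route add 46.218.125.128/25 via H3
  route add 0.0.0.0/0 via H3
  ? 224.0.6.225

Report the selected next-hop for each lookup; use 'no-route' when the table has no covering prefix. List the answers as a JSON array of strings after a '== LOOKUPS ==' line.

Trace:
  add 4.100.0.0/16 -> H1 at depth 16
  add 147.0.0.0/8 -> H1 at depth 8
  ? 250.174.29.79  path d0:-→d1:-  best=no-route
  ? 147.0.0.1  path d0:-→d1:-→d2:-→d3:-→d4:-→d5:-→d6:-→d7:-→d8:H1  best=H1
  ? 4.100.5.197  path d0:-→d1:-→d2:-→d3:-→d4:-→d5:-→d6:-→d7:-→d8:-→d9:-→d10:-→d11:-→d12:-→d13:-→d14:-→d15:-→d16:H1  best=H1
  add 46.218.112.0/20 -> H0 at depth 20
  add 230.76.80.0/20 -> H4 at depth 20
  add 0.0.0.0/0 -> H3 at depth 0
  ? 46.218.112.6  path d0:H3→d1:-→d2:-→d3:-→d4:-→d5:-→d6:-→d7:-→d8:-→d9:-→d10:-→d11:-→d12:-→d13:-→d14:-→d15:-→d16:-→d17:-→d18:-→d19:-→d20:H0  best=H0
  ? 147.0.10.173  path d0:H3→d1:-→d2:-→d3:-→d4:-→d5:-→d6:-→d7:-→d8:H1  best=H1
  add 4.100.112.0/20 -> H2 at depth 20
  del 4.100.112.0/20 (clear depth 20)
  add 230.76.93.79/32 -> H1 at depth 32
  add 0.0.0.0/5 -> H4 at depth 5
  ? 0.27.227.93  path d0:H3→d1:-→d2:-→d3:-→d4:-→d5:H4  best=H4
  add 147.0.0.0/8 -> H4 at depth 8
  add 230.76.0.0/16 -> H4 at depth 16
  ? 147.0.0.1  path d0:H3→d1:-→d2:-→d3:-→d4:-→d5:-→d6:-→d7:-→d8:H4  best=H4
  ? 230.76.93.79  path d0:H3→d1:-→d2:-→d3:-→d4:-→d5:-→d6:-→d7:-→d8:-→d9:-→d10:-→d11:-→d12:-→d13:-→d14:-→d15:-→d16:H4→d17:-→d18:-→d19:-→d20:H4→d21:-→d22:-→d23:-→d24:-→d25:-→d26:-→d27:-→d28:-→d29:-→d30:-→d31:-→d32:H1  best=H1
  del 46.218.112.0/20 (clear depth 20)
  add 147.161.96.0/20 -> H4 at depth 20
  ? 206.227.204.90  path d0:H3→d1:-→d2:-  best=H3
  add 224.0.0.0/4 -> H0 at depth 4
  add 46.218.125.128/25 -> H3 at depth 25
  add 0.0.0.0/0 -> H3 at depth 0
  ? 224.0.6.225  path d0:H3→d1:-→d2:-→d3:-→d4:H0→d5:-  best=H0

== LOOKUPS ==
["no-route","H1","H1","H0","H1","H4","H4","H1","H3","H0"]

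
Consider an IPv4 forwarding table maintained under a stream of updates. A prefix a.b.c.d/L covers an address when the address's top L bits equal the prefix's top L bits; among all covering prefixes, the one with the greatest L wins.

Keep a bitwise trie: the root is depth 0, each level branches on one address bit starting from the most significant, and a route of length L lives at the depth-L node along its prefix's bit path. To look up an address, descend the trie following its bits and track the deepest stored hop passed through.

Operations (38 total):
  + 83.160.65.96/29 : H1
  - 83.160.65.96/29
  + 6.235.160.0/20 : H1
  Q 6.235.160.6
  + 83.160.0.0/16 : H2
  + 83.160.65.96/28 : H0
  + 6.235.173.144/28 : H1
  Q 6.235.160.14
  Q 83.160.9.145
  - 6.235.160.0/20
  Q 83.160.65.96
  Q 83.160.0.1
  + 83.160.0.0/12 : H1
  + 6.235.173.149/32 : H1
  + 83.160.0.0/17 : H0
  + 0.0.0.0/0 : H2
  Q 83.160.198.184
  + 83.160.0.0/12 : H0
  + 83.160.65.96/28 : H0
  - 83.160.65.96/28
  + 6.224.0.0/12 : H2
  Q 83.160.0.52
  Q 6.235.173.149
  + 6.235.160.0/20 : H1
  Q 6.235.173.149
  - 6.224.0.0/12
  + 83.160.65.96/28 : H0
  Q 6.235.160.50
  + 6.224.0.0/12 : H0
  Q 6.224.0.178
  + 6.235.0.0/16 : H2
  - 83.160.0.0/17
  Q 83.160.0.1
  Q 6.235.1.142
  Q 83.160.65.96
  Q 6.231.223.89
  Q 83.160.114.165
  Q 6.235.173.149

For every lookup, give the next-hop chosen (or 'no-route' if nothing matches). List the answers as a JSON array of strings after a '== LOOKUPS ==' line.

Apply in order:
  + 83.160.65.96/29 (H1) depth=29
  del 83.160.65.96/29 (clear depth 29)
  + 6.235.160.0/20 (H1) depth=20
  Q 6.235.160.6: descend 00000110111010111010 ; hops seen [H1] ; pick H1
  + 83.160.0.0/16 (H2) depth=16
  + 83.160.65.96/28 (H0) depth=28
  + 6.235.173.144/28 (H1) depth=28
  Q 6.235.160.14: descend 00000110111010111010 ; hops seen [H1] ; pick H1
  Q 83.160.9.145: descend 01010011101000000 ; hops seen [H2] ; pick H2
  del 6.235.160.0/20 (clear depth 20)
  Q 83.160.65.96: descend 01010011101000000100000101100 ; hops seen [H2,H0] ; pick H0
  Q 83.160.0.1: descend 01010011101000000 ; hops seen [H2] ; pick H2
  + 83.160.0.0/12 (H1) depth=12
  + 6.235.173.149/32 (H1) depth=32
  + 83.160.0.0/17 (H0) depth=17
  + 0.0.0.0/0 (H2) depth=0
  Q 83.160.198.184: descend 0101001110100000 ; hops seen [H2,H1,H2] ; pick H2
  + 83.160.0.0/12 (H0) depth=12
  + 83.160.65.96/28 (H0) depth=28
  del 83.160.65.96/28 (clear depth 28)
  + 6.224.0.0/12 (H2) depth=12
  Q 83.160.0.52: descend 01010011101000000 ; hops seen [H2,H0,H2,H0] ; pick H0
  Q 6.235.173.149: descend 00000110111010111010110110010101 ; hops seen [H2,H2,H1,H1] ; pick H1
  + 6.235.160.0/20 (H1) depth=20
  Q 6.235.173.149: descend 00000110111010111010110110010101 ; hops seen [H2,H2,H1,H1,H1] ; pick H1
  del 6.224.0.0/12 (clear depth 12)
  + 83.160.65.96/28 (H0) depth=28
  Q 6.235.160.50: descend 00000110111010111010 ; hops seen [H2,H1] ; pick H1
  + 6.224.0.0/12 (H0) depth=12
  Q 6.224.0.178: descend 000001101110 ; hops seen [H2,H0] ; pick H0
  + 6.235.0.0/16 (H2) depth=16
  del 83.160.0.0/17 (clear depth 17)
  Q 83.160.0.1: descend 01010011101000000 ; hops seen [H2,H0,H2] ; pick H2
  Q 6.235.1.142: descend 0000011011101011 ; hops seen [H2,H0,H2] ; pick H2
  Q 83.160.65.96: descend 01010011101000000100000101100 ; hops seen [H2,H0,H2,H0] ; pick H0
  Q 6.231.223.89: descend 000001101110 ; hops seen [H2,H0] ; pick H0
  Q 83.160.114.165: descend 010100111010000001 ; hops seen [H2,H0,H2] ; pick H2
  Q 6.235.173.149: descend 00000110111010111010110110010101 ; hops seen [H2,H0,H2,H1,H1,H1] ; pick H1

== LOOKUPS ==
["H1","H1","H2","H0","H2","H2","H0","H1","H1","H1","H0","H2","H2","H0","H0","H2","H1"]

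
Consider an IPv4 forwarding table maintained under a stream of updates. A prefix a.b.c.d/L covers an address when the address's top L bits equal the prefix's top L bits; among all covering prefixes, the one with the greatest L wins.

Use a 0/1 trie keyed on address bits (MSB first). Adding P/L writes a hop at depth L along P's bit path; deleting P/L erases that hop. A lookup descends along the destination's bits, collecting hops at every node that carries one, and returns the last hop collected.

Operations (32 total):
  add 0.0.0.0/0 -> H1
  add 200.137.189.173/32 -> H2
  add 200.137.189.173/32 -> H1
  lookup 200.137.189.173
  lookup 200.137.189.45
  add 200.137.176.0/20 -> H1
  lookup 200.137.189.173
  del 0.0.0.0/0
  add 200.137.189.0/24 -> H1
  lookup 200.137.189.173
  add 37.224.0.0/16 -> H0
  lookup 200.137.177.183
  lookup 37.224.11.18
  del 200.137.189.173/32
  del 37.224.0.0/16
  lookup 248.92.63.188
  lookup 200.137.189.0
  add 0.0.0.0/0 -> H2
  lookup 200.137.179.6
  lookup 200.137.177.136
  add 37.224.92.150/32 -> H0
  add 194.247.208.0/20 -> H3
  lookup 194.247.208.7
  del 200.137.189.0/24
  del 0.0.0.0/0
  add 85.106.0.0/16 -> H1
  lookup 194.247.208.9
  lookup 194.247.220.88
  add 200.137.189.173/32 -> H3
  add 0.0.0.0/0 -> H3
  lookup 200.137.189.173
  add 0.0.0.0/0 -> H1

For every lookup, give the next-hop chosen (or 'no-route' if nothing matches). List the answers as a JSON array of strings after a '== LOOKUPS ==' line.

Process each operation:
  + 0.0.0.0/0 (H1) depth=0
  + 200.137.189.173/32 (H2) depth=32
  + 200.137.189.173/32 (H1) depth=32
  lookup 200.137.189.173: bits 11001000100010011011110110101101 walk d0:H1→d1:-→d2:-→d3:-→d4:-→d5:-→d6:-→d7:-→d8:-→d9:-→d10:-→d11:-→d12:-→d13:-→d14:-→d15:-→d16:-→d17:-→d18:-→d19:-→d20:-→d21:-→d22:-→d23:-→d24:-→d25:-→d26:-→d27:-→d28:-→d29:-→d30:-→d31:-→d32:H1 -> H1
  lookup 200.137.189.45: bits 110010001000100110111101 walk d0:H1→d1:-→d2:-→d3:-→d4:-→d5:-→d6:-→d7:-→d8:-→d9:-→d10:-→d11:-→d12:-→d13:-→d14:-→d15:-→d16:-→d17:-→d18:-→d19:-→d20:-→d21:-→d22:-→d23:-→d24:- -> H1
  + 200.137.176.0/20 (H1) depth=20
  lookup 200.137.189.173: bits 11001000100010011011110110101101 walk d0:H1→d1:-→d2:-→d3:-→d4:-→d5:-→d6:-→d7:-→d8:-→d9:-→d10:-→d11:-→d12:-→d13:-→d14:-→d15:-→d16:-→d17:-→d18:-→d19:-→d20:H1→d21:-→d22:-→d23:-→d24:-→d25:-→d26:-→d27:-→d28:-→d29:-→d30:-→d31:-→d32:H1 -> H1
  del 0.0.0.0/0 (clear depth 0)
  + 200.137.189.0/24 (H1) depth=24
  lookup 200.137.189.173: bits 11001000100010011011110110101101 walk d0:-→d1:-→d2:-→d3:-→d4:-→d5:-→d6:-→d7:-→d8:-→d9:-→d10:-→d11:-→d12:-→d13:-→d14:-→d15:-→d16:-→d17:-→d18:-→d19:-→d20:H1→d21:-→d22:-→d23:-→d24:H1→d25:-→d26:-→d27:-→d28:-→d29:-→d30:-→d31:-→d32:H1 -> H1
  + 37.224.0.0/16 (H0) depth=16
  lookup 200.137.177.183: bits 11001000100010011011 walk d0:-→d1:-→d2:-→d3:-→d4:-→d5:-→d6:-→d7:-→d8:-→d9:-→d10:-→d11:-→d12:-→d13:-→d14:-→d15:-→d16:-→d17:-→d18:-→d19:-→d20:H1 -> H1
  lookup 37.224.11.18: bits 0010010111100000 walk d0:-→d1:-→d2:-→d3:-→d4:-→d5:-→d6:-→d7:-→d8:-→d9:-→d10:-→d11:-→d12:-→d13:-→d14:-→d15:-→d16:H0 -> H0
  del 200.137.189.173/32 (clear depth 32)
  del 37.224.0.0/16 (clear depth 16)
  lookup 248.92.63.188: bits 11 walk d0:-→d1:-→d2:- -> no-route
  lookup 200.137.189.0: bits 110010001000100110111101 walk d0:-→d1:-→d2:-→d3:-→d4:-→d5:-→d6:-→d7:-→d8:-→d9:-→d10:-→d11:-→d12:-→d13:-→d14:-→d15:-→d16:-→d17:-→d18:-→d19:-→d20:H1→d21:-→d22:-→d23:-→d24:H1 -> H1
  + 0.0.0.0/0 (H2) depth=0
  lookup 200.137.179.6: bits 11001000100010011011 walk d0:H2→d1:-→d2:-→d3:-→d4:-→d5:-→d6:-→d7:-→d8:-→d9:-→d10:-→d11:-→d12:-→d13:-→d14:-→d15:-→d16:-→d17:-→d18:-→d19:-→d20:H1 -> H1
  lookup 200.137.177.136: bits 11001000100010011011 walk d0:H2→d1:-→d2:-→d3:-→d4:-→d5:-→d6:-→d7:-→d8:-→d9:-→d10:-→d11:-→d12:-→d13:-→d14:-→d15:-→d16:-→d17:-→d18:-→d19:-→d20:H1 -> H1
  + 37.224.92.150/32 (H0) depth=32
  + 194.247.208.0/20 (H3) depth=20
  lookup 194.247.208.7: bits 11000010111101111101 walk d0:H2→d1:-→d2:-→d3:-→d4:-→d5:-→d6:-→d7:-→d8:-→d9:-→d10:-→d11:-→d12:-→d13:-→d14:-→d15:-→d16:-→d17:-→d18:-→d19:-→d20:H3 -> H3
  del 200.137.189.0/24 (clear depth 24)
  del 0.0.0.0/0 (clear depth 0)
  + 85.106.0.0/16 (H1) depth=16
  lookup 194.247.208.9: bits 11000010111101111101 walk d0:-→d1:-→d2:-→d3:-→d4:-→d5:-→d6:-→d7:-→d8:-→d9:-→d10:-→d11:-→d12:-→d13:-→d14:-→d15:-→d16:-→d17:-→d18:-→d19:-→d20:H3 -> H3
  lookup 194.247.220.88: bits 11000010111101111101 walk d0:-→d1:-→d2:-→d3:-→d4:-→d5:-→d6:-→d7:-→d8:-→d9:-→d10:-→d11:-→d12:-→d13:-→d14:-→d15:-→d16:-→d17:-→d18:-→d19:-→d20:H3 -> H3
  + 200.137.189.173/32 (H3) depth=32
  + 0.0.0.0/0 (H3) depth=0
  lookup 200.137.189.173: bits 11001000100010011011110110101101 walk d0:H3→d1:-→d2:-→d3:-→d4:-→d5:-→d6:-→d7:-→d8:-→d9:-→d10:-→d11:-→d12:-→d13:-→d14:-→d15:-→d16:-→d17:-→d18:-→d19:-→d20:H1→d21:-→d22:-→d23:-→d24:-→d25:-→d26:-→d27:-→d28:-→d29:-→d30:-→d31:-→d32:H3 -> H3
  + 0.0.0.0/0 (H1) depth=0

== LOOKUPS ==
["H1","H1","H1","H1","H1","H0","no-route","H1","H1","H1","H3","H3","H3","H3"]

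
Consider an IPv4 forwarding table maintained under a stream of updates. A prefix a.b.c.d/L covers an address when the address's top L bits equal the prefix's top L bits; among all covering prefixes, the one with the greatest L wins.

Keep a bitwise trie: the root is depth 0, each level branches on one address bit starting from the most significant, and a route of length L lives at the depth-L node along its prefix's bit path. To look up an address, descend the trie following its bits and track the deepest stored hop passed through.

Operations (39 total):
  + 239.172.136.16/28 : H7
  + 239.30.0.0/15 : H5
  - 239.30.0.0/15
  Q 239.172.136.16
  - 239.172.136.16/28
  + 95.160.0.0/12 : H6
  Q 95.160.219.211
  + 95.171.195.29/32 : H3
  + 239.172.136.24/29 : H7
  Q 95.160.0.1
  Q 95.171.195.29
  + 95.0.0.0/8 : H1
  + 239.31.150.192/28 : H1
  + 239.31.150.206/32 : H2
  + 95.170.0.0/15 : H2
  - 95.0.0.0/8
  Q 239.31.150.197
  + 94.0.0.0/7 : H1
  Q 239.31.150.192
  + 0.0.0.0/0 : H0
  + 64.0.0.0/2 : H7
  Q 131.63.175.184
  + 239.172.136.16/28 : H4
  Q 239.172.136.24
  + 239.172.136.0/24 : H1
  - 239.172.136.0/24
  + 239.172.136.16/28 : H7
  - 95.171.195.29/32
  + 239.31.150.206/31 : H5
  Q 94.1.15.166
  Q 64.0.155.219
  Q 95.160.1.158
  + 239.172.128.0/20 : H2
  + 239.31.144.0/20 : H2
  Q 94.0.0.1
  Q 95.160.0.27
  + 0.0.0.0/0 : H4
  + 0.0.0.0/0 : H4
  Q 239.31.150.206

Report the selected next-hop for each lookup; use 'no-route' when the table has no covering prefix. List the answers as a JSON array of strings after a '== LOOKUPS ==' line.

Trace:
  add 239.172.136.16/28 -> H7 at depth 28
  add 239.30.0.0/15 -> H5 at depth 15
  - 239.30.0.0/15 clear@15
  Q 239.172.136.16: descend 1110111110101100100010000001 ; hops seen [H7] ; pick H7
  - 239.172.136.16/28 clear@28
  add 95.160.0.0/12 -> H6 at depth 12
  Q 95.160.219.211: descend 010111111010 ; hops seen [H6] ; pick H6
  add 95.171.195.29/32 -> H3 at depth 32
  add 239.172.136.24/29 -> H7 at depth 29
  Q 95.160.0.1: descend 010111111010 ; hops seen [H6] ; pick H6
  Q 95.171.195.29: descend 01011111101010111100001100011101 ; hops seen [H6,H3] ; pick H3
  add 95.0.0.0/8 -> H1 at depth 8
  add 239.31.150.192/28 -> H1 at depth 28
  add 239.31.150.206/32 -> H2 at depth 32
  add 95.170.0.0/15 -> H2 at depth 15
  - 95.0.0.0/8 clear@8
  Q 239.31.150.197: descend 1110111100011111100101101100 ; hops seen [H1] ; pick H1
  add 94.0.0.0/7 -> H1 at depth 7
  Q 239.31.150.192: descend 1110111100011111100101101100 ; hops seen [H1] ; pick H1
  add 0.0.0.0/0 -> H0 at depth 0
  add 64.0.0.0/2 -> H7 at depth 2
  Q 131.63.175.184: descend 1 ; hops seen [H0] ; pick H0
  add 239.172.136.16/28 -> H4 at depth 28
  Q 239.172.136.24: descend 11101111101011001000100000011 ; hops seen [H0,H4,H7] ; pick H7
  add 239.172.136.0/24 -> H1 at depth 24
  - 239.172.136.0/24 clear@24
  add 239.172.136.16/28 -> H7 at depth 28
  - 95.171.195.29/32 clear@32
  add 239.31.150.206/31 -> H5 at depth 31
  Q 94.1.15.166: descend 0101111 ; hops seen [H0,H7,H1] ; pick H1
  Q 64.0.155.219: descend 010 ; hops seen [H0,H7] ; pick H7
  Q 95.160.1.158: descend 010111111010 ; hops seen [H0,H7,H1,H6] ; pick H6
  add 239.172.128.0/20 -> H2 at depth 20
  add 239.31.144.0/20 -> H2 at depth 20
  Q 94.0.0.1: descend 0101111 ; hops seen [H0,H7,H1] ; pick H1
  Q 95.160.0.27: descend 010111111010 ; hops seen [H0,H7,H1,H6] ; pick H6
  add 0.0.0.0/0 -> H4 at depth 0
  add 0.0.0.0/0 -> H4 at depth 0
  Q 239.31.150.206: descend 11101111000111111001011011001110 ; hops seen [H4,H2,H1,H5,H2] ; pick H2

== LOOKUPS ==
["H7","H6","H6","H3","H1","H1","H0","H7","H1","H7","H6","H1","H6","H2"]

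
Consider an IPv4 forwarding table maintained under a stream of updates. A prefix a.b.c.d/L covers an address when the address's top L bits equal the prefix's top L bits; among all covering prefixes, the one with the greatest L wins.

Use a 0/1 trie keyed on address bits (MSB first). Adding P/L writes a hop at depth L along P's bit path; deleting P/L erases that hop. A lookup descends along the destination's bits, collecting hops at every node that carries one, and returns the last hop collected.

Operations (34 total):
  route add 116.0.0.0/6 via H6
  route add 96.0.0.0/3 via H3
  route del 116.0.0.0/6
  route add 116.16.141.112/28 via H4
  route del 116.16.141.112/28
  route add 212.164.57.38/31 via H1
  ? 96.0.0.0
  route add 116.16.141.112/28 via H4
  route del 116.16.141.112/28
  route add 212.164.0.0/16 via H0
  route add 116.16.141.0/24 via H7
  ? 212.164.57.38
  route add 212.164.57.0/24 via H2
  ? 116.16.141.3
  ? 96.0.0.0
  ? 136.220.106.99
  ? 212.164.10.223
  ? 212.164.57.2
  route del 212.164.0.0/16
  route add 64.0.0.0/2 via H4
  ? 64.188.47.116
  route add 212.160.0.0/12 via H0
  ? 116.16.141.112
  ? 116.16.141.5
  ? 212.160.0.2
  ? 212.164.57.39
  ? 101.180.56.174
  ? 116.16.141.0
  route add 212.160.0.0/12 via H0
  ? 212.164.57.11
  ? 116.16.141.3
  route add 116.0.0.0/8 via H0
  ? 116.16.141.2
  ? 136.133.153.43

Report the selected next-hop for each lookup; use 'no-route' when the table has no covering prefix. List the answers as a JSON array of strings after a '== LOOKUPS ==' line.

Process each operation:
  + 116.0.0.0/6 (H6) depth=6
  + 96.0.0.0/3 (H3) depth=3
  - 116.0.0.0/6 clear@6
  + 116.16.141.112/28 (H4) depth=28
  - 116.16.141.112/28 clear@28
  + 212.164.57.38/31 (H1) depth=31
  Q 96.0.0.0: descend 011 ; hops seen [H3] ; pick H3
  + 116.16.141.112/28 (H4) depth=28
  - 116.16.141.112/28 clear@28
  + 212.164.0.0/16 (H0) depth=16
  + 116.16.141.0/24 (H7) depth=24
  Q 212.164.57.38: descend 1101010010100100001110010010011 ; hops seen [H0,H1] ; pick H1
  + 212.164.57.0/24 (H2) depth=24
  Q 116.16.141.3: descend 0111010000010000100011010 ; hops seen [H3,H7] ; pick H7
  Q 96.0.0.0: descend 011 ; hops seen [H3] ; pick H3
  Q 136.220.106.99: descend 1 ; hops seen [∅] ; pick no-route
  Q 212.164.10.223: descend 110101001010010000 ; hops seen [H0] ; pick H0
  Q 212.164.57.2: descend 11010100101001000011100100 ; hops seen [H0,H2] ; pick H2
  - 212.164.0.0/16 clear@16
  + 64.0.0.0/2 (H4) depth=2
  Q 64.188.47.116: descend 01 ; hops seen [H4] ; pick H4
  + 212.160.0.0/12 (H0) depth=12
  Q 116.16.141.112: descend 0111010000010000100011010111 ; hops seen [H4,H3,H7] ; pick H7
  Q 116.16.141.5: descend 0111010000010000100011010 ; hops seen [H4,H3,H7] ; pick H7
  Q 212.160.0.2: descend 1101010010100 ; hops seen [H0] ; pick H0
  Q 212.164.57.39: descend 1101010010100100001110010010011 ; hops seen [H0,H2,H1] ; pick H1
  Q 101.180.56.174: descend 011 ; hops seen [H4,H3] ; pick H3
  Q 116.16.141.0: descend 0111010000010000100011010 ; hops seen [H4,H3,H7] ; pick H7
  + 212.160.0.0/12 (H0) depth=12
  Q 212.164.57.11: descend 11010100101001000011100100 ; hops seen [H0,H2] ; pick H2
  Q 116.16.141.3: descend 0111010000010000100011010 ; hops seen [H4,H3,H7] ; pick H7
  + 116.0.0.0/8 (H0) depth=8
  Q 116.16.141.2: descend 0111010000010000100011010 ; hops seen [H4,H3,H0,H7] ; pick H7
  Q 136.133.153.43: descend 1 ; hops seen [∅] ; pick no-route

== LOOKUPS ==
["H3","H1","H7","H3","no-route","H0","H2","H4","H7","H7","H0","H1","H3","H7","H2","H7","H7","no-route"]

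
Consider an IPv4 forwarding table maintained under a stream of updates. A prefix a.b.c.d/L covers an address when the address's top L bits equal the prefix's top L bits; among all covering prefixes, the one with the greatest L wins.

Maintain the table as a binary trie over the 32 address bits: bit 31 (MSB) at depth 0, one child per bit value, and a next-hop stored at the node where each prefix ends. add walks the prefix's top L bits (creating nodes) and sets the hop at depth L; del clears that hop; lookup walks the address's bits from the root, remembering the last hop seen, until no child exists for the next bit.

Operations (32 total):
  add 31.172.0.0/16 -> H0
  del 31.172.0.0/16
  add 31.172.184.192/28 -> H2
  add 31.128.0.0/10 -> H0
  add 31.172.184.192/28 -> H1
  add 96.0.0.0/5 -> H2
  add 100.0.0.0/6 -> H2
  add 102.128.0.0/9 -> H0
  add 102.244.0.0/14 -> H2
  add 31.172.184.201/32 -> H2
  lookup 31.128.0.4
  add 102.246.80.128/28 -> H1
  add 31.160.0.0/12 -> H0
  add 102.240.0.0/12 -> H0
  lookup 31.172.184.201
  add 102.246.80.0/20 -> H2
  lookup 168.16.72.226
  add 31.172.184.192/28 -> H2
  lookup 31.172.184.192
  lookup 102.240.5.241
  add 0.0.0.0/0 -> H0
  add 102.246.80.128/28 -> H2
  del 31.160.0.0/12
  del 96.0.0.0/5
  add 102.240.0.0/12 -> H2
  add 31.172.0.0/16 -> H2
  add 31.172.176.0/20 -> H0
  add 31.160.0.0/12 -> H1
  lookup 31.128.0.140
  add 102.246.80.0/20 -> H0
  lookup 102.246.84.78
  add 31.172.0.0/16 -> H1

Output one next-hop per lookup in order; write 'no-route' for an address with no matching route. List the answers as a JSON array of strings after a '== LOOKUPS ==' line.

Apply in order:
  add 31.172.0.0/16 -> H0 at depth 16
  - 31.172.0.0/16 clear@16
  add 31.172.184.192/28 -> H2 at depth 28
  add 31.128.0.0/10 -> H0 at depth 10
  add 31.172.184.192/28 -> H1 at depth 28
  add 96.0.0.0/5 -> H2 at depth 5
  add 100.0.0.0/6 -> H2 at depth 6
  add 102.128.0.0/9 -> H0 at depth 9
  add 102.244.0.0/14 -> H2 at depth 14
  add 31.172.184.201/32 -> H2 at depth 32
  Q 31.128.0.4: descend 0001111110 ; hops seen [H0] ; pick H0
  add 102.246.80.128/28 -> H1 at depth 28
  add 31.160.0.0/12 -> H0 at depth 12
  add 102.240.0.0/12 -> H0 at depth 12
  Q 31.172.184.201: descend 00011111101011001011100011001001 ; hops seen [H0,H0,H1,H2] ; pick H2
  add 102.246.80.0/20 -> H2 at depth 20
  Q 168.16.72.226: descend ε ; hops seen [∅] ; pick no-route
  add 31.172.184.192/28 -> H2 at depth 28
  Q 31.172.184.192: descend 0001111110101100101110001100 ; hops seen [H0,H0,H2] ; pick H2
  Q 102.240.5.241: descend 0110011011110 ; hops seen [H2,H2,H0,H0] ; pick H0
  add 0.0.0.0/0 -> H0 at depth 0
  add 102.246.80.128/28 -> H2 at depth 28
  - 31.160.0.0/12 clear@12
  - 96.0.0.0/5 clear@5
  add 102.240.0.0/12 -> H2 at depth 12
  add 31.172.0.0/16 -> H2 at depth 16
  add 31.172.176.0/20 -> H0 at depth 20
  add 31.160.0.0/12 -> H1 at depth 12
  Q 31.128.0.140: descend 0001111110 ; hops seen [H0,H0] ; pick H0
  add 102.246.80.0/20 -> H0 at depth 20
  Q 102.246.84.78: descend 011001101111011001010 ; hops seen [H0,H2,H0,H2,H2,H0] ; pick H0
  add 31.172.0.0/16 -> H1 at depth 16

== LOOKUPS ==
["H0","H2","no-route","H2","H0","H0","H0"]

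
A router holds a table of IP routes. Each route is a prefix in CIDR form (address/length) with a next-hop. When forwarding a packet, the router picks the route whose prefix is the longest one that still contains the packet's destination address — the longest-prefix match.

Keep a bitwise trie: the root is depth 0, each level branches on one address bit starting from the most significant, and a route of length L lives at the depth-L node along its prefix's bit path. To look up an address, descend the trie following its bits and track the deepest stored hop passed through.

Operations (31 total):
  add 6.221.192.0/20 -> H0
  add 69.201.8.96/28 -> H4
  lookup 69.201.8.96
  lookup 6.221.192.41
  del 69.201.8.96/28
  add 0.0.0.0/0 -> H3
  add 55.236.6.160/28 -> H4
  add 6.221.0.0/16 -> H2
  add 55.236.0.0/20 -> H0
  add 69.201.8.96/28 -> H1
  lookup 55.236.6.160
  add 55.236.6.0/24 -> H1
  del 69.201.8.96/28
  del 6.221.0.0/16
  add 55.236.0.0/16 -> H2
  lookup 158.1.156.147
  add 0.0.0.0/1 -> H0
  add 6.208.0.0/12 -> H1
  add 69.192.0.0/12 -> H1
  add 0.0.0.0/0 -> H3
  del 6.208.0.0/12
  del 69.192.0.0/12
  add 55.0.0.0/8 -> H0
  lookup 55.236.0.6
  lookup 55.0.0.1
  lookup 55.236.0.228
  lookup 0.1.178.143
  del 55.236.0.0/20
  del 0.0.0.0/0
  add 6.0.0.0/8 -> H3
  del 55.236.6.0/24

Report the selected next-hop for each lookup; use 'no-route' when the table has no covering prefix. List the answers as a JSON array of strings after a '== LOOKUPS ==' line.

Process each operation:
  + 6.221.192.0/20 (H0) depth=20
  + 69.201.8.96/28 (H4) depth=28
  Q 69.201.8.96: descend 0100010111001001000010000110 ; hops seen [H4] ; pick H4
  Q 6.221.192.41: descend 00000110110111011100 ; hops seen [H0] ; pick H0
  - 69.201.8.96/28 clear@28
  + 0.0.0.0/0 (H3) depth=0
  + 55.236.6.160/28 (H4) depth=28
  + 6.221.0.0/16 (H2) depth=16
  + 55.236.0.0/20 (H0) depth=20
  + 69.201.8.96/28 (H1) depth=28
  Q 55.236.6.160: descend 0011011111101100000001101010 ; hops seen [H3,H0,H4] ; pick H4
  + 55.236.6.0/24 (H1) depth=24
  - 69.201.8.96/28 clear@28
  - 6.221.0.0/16 clear@16
  + 55.236.0.0/16 (H2) depth=16
  Q 158.1.156.147: descend ε ; hops seen [H3] ; pick H3
  + 0.0.0.0/1 (H0) depth=1
  + 6.208.0.0/12 (H1) depth=12
  + 69.192.0.0/12 (H1) depth=12
  + 0.0.0.0/0 (H3) depth=0
  - 6.208.0.0/12 clear@12
  - 69.192.0.0/12 clear@12
  + 55.0.0.0/8 (H0) depth=8
  Q 55.236.0.6: descend 001101111110110000000 ; hops seen [H3,H0,H0,H2,H0] ; pick H0
  Q 55.0.0.1: descend 00110111 ; hops seen [H3,H0,H0] ; pick H0
  Q 55.236.0.228: descend 001101111110110000000 ; hops seen [H3,H0,H0,H2,H0] ; pick H0
  Q 0.1.178.143: descend 00000 ; hops seen [H3,H0] ; pick H0
  - 55.236.0.0/20 clear@20
  - 0.0.0.0/0 clear@0
  + 6.0.0.0/8 (H3) depth=8
  - 55.236.6.0/24 clear@24

== LOOKUPS ==
["H4","H0","H4","H3","H0","H0","H0","H0"]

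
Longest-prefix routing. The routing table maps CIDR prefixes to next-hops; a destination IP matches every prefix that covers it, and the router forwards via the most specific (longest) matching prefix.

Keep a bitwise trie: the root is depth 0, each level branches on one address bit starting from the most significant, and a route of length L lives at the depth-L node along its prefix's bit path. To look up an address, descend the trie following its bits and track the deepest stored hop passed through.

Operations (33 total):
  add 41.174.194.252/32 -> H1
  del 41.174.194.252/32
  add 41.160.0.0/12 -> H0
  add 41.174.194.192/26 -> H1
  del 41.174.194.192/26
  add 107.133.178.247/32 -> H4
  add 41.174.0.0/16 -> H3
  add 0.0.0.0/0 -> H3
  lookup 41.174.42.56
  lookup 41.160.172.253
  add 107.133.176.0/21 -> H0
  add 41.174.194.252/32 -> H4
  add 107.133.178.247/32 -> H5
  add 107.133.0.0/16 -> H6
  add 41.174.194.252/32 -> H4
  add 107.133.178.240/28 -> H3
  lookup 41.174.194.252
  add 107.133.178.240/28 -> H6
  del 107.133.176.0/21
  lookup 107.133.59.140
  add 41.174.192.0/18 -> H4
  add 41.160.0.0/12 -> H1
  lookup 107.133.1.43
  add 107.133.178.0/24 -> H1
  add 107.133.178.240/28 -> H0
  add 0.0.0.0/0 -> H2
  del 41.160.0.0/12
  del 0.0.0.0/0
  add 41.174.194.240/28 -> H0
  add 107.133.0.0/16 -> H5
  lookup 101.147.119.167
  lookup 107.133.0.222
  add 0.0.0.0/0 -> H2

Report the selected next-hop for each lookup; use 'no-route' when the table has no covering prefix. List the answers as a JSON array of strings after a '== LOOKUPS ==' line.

Apply in order:
  add 41.174.194.252/32 -> H1 at depth 32
  - 41.174.194.252/32 clear@32
  add 41.160.0.0/12 -> H0 at depth 12
  add 41.174.194.192/26 -> H1 at depth 26
  - 41.174.194.192/26 clear@26
  add 107.133.178.247/32 -> H4 at depth 32
  add 41.174.0.0/16 -> H3 at depth 16
  add 0.0.0.0/0 -> H3 at depth 0
  lookup 41.174.42.56: bits 0010100110101110 walk d0:H3→d1:-→d2:-→d3:-→d4:-→d5:-→d6:-→d7:-→d8:-→d9:-→d10:-→d11:-→d12:H0→d13:-→d14:-→d15:-→d16:H3 -> H3
  lookup 41.160.172.253: bits 001010011010 walk d0:H3→d1:-→d2:-→d3:-→d4:-→d5:-→d6:-→d7:-→d8:-→d9:-→d10:-→d11:-→d12:H0 -> H0
  add 107.133.176.0/21 -> H0 at depth 21
  add 41.174.194.252/32 -> H4 at depth 32
  add 107.133.178.247/32 -> H5 at depth 32
  add 107.133.0.0/16 -> H6 at depth 16
  add 41.174.194.252/32 -> H4 at depth 32
  add 107.133.178.240/28 -> H3 at depth 28
  lookup 41.174.194.252: bits 00101001101011101100001011111100 walk d0:H3→d1:-→d2:-→d3:-→d4:-→d5:-→d6:-→d7:-→d8:-→d9:-→d10:-→d11:-→d12:H0→d13:-→d14:-→d15:-→d16:H3→d17:-→d18:-→d19:-→d20:-→d21:-→d22:-→d23:-→d24:-→d25:-→d26:-→d27:-→d28:-→d29:-→d30:-→d31:-→d32:H4 -> H4
  add 107.133.178.240/28 -> H6 at depth 28
  - 107.133.176.0/21 clear@21
  lookup 107.133.59.140: bits 0110101110000101 walk d0:H3→d1:-→d2:-→d3:-→d4:-→d5:-→d6:-→d7:-→d8:-→d9:-→d10:-→d11:-→d12:-→d13:-→d14:-→d15:-→d16:H6 -> H6
  add 41.174.192.0/18 -> H4 at depth 18
  add 41.160.0.0/12 -> H1 at depth 12
  lookup 107.133.1.43: bits 0110101110000101 walk d0:H3→d1:-→d2:-→d3:-→d4:-→d5:-→d6:-→d7:-→d8:-→d9:-→d10:-→d11:-→d12:-→d13:-→d14:-→d15:-→d16:H6 -> H6
  add 107.133.178.0/24 -> H1 at depth 24
  add 107.133.178.240/28 -> H0 at depth 28
  add 0.0.0.0/0 -> H2 at depth 0
  - 41.160.0.0/12 clear@12
  - 0.0.0.0/0 clear@0
  add 41.174.194.240/28 -> H0 at depth 28
  add 107.133.0.0/16 -> H5 at depth 16
  lookup 101.147.119.167: bits 0110 walk d0:-→d1:-→d2:-→d3:-→d4:- -> no-route
  lookup 107.133.0.222: bits 0110101110000101 walk d0:-→d1:-→d2:-→d3:-→d4:-→d5:-→d6:-→d7:-→d8:-→d9:-→d10:-→d11:-→d12:-→d13:-→d14:-→d15:-→d16:H5 -> H5
  add 0.0.0.0/0 -> H2 at depth 0

== LOOKUPS ==
["H3","H0","H4","H6","H6","no-route","H5"]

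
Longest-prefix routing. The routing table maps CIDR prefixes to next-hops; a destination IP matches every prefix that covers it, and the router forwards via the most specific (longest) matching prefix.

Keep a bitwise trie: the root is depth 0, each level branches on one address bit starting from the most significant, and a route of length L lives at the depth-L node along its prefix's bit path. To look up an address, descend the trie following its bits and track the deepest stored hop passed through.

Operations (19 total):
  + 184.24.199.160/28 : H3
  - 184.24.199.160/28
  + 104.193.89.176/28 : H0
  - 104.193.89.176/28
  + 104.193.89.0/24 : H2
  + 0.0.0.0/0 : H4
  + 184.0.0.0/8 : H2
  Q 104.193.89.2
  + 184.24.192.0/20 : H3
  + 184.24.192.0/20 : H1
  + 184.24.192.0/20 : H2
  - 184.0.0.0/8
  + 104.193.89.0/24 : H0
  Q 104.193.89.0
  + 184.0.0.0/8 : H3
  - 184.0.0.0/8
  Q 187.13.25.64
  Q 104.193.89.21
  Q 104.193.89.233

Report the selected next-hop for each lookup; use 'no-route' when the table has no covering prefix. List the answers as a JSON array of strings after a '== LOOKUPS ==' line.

Trace:
  + 184.24.199.160/28 (H3) depth=28
  - 184.24.199.160/28 clear@28
  + 104.193.89.176/28 (H0) depth=28
  - 104.193.89.176/28 clear@28
  + 104.193.89.0/24 (H2) depth=24
  + 0.0.0.0/0 (H4) depth=0
  + 184.0.0.0/8 (H2) depth=8
  Q 104.193.89.2: descend 011010001100000101011001 ; hops seen [H4,H2] ; pick H2
  + 184.24.192.0/20 (H3) depth=20
  + 184.24.192.0/20 (H1) depth=20
  + 184.24.192.0/20 (H2) depth=20
  - 184.0.0.0/8 clear@8
  + 104.193.89.0/24 (H0) depth=24
  Q 104.193.89.0: descend 011010001100000101011001 ; hops seen [H4,H0] ; pick H0
  + 184.0.0.0/8 (H3) depth=8
  - 184.0.0.0/8 clear@8
  Q 187.13.25.64: descend 101110 ; hops seen [H4] ; pick H4
  Q 104.193.89.21: descend 011010001100000101011001 ; hops seen [H4,H0] ; pick H0
  Q 104.193.89.233: descend 0110100011000001010110011 ; hops seen [H4,H0] ; pick H0

== LOOKUPS ==
["H2","H0","H4","H0","H0"]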